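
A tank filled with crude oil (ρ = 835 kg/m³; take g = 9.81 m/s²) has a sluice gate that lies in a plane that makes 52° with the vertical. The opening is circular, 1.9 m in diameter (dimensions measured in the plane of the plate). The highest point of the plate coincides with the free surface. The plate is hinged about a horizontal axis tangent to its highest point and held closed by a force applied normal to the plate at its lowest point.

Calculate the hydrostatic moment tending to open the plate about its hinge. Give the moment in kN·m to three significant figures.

γ = ρg = 835 × 9.81 / 1000 = 8.19135 kN/m³.
The plate makes 52° with the vertical, i.e. θ = 90° − 52° = 38° to the horizontal. Measuring y along the incline from the free-surface line, vertical depth h = y·sinθ with sinθ = 0.615661.
The centroid is at the centre, 0.95 m below the top of the plate, so y_c = 0.95 m and h_c = 0.95 × 0.615661 = 0.584878 m.
A = π(0.95)² = 2.83529 m².
Resultant F = γ·h_c·A = 8.19135 × 0.584878 × 2.83529 = 13.5837 kN.
I_c = πr⁴/4 = π × 0.95⁴/4 = 0.639712 m⁴.
Centre of pressure: y_p = y_c + I_c/(y_c·A) = 0.95 + 0.639712/(0.95 × 2.83529) = 0.95 + 0.2375 = 1.1875 m along the plane.
The resultant acts 0.95 + 0.2375 = 1.1875 m (along the plate) below the hinge at the top edge, so the moment about the hinge is M = F × 1.1875 = 13.5837 × 1.1875 = 16.1306 kN·m.

M ≈ 16.1 kN·m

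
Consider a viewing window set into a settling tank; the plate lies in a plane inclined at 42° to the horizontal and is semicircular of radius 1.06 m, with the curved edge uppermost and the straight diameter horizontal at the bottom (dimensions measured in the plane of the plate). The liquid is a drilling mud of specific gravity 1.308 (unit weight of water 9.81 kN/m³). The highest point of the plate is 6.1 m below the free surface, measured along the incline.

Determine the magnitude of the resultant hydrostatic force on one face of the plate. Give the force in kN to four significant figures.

F ≈ 101.7 kN

γ = 1.308 × 9.81 = 12.83148 kN/m³.
Let θ = 42° be the plate's angle to the horizontal; measure y along the incline from where the plane meets the free surface. Vertical depth h = y·sinθ with sinθ = 0.669131.
The centroid lies 4r/(3π) = 0.449878 m above the diameter, so r − 4r/(3π) = 1.06 − 0.449878 = 0.610122 m below the topmost point, so y_c = 6.1 + 0.610122 = 6.71012 m and h_c = 6.71012 × 0.669131 = 4.48995 m.
A = πr²/2 = π × 1.06²/2 = 1.76495 m².
Resultant F = γ·h_c·A = 12.83148 × 4.48995 × 1.76495 = 101.684 kN.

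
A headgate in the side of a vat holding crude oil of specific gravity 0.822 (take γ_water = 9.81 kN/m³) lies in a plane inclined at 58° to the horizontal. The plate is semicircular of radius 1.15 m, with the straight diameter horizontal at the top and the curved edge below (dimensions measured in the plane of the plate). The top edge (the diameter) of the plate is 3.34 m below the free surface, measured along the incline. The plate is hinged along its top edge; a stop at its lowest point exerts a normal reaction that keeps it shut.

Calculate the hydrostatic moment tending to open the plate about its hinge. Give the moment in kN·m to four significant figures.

M ≈ 27.86 kN·m

γ = 0.822 × 9.81 = 8.06382 kN/m³.
Let θ = 58° be the plate's angle to the horizontal; measure y along the incline from where the plane meets the free surface. Vertical depth h = y·sinθ with sinθ = 0.848048.
The centroid of a semicircle lies 4r/(3π) = 0.488075 m from the diameter, here below the top edge, so y_c = 3.34 + 0.488075 = 3.82807 m and h_c = 3.82807 × 0.848048 = 3.24639 m.
A = πr²/2 = π × 1.15²/2 = 2.07738 m².
Resultant F = γ·h_c·A = 8.06382 × 3.24639 × 2.07738 = 54.3823 kN.
I_c = (π/8 − 8/(9π))·r⁴ = 0.109757 × 1.15⁴ = 0.191966 m⁴.
Centre of pressure: y_p = y_c + I_c/(y_c·A) = 3.82807 + 0.191966/(3.82807 × 2.07738) = 3.82807 + 0.0241395 = 3.85221 m along the plane.
The resultant acts 0.488075 + 0.0241395 = 0.512215 m (along the plate) below the hinge at the top edge, so the moment about the hinge is M = F × 0.512215 = 54.3823 × 0.512215 = 27.8554 kN·m.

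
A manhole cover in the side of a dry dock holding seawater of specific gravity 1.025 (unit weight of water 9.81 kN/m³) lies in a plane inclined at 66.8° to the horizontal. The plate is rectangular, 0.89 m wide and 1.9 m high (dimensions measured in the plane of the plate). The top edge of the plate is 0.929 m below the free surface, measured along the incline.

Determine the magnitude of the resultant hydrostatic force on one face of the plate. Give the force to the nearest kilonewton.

γ = 1.025 × 9.81 = 10.05525 kN/m³.
Let θ = 66.8° be the plate's angle to the horizontal; measure y along the incline from where the plane meets the free surface. Vertical depth h = y·sinθ with sinθ = 0.919135.
The centroid lies 1.9/2 = 0.95 m below the top edge, so y_c = 0.929 + 0.95 = 1.879 m and h_c = 1.879 × 0.919135 = 1.72705 m.
A = 0.89 × 1.9 = 1.691 m².
Resultant F = γ·h_c·A = 10.05525 × 1.72705 × 1.691 = 29.3658 kN.

F ≈ 29 kN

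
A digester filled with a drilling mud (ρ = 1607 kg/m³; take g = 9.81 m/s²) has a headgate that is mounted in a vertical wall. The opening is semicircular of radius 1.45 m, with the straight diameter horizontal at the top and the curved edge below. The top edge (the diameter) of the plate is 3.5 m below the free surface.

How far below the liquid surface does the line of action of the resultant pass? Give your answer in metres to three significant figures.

γ = ρg = 1607 × 9.81 / 1000 = 15.76467 kN/m³.
The centroid of a semicircle lies 4r/(3π) = 0.615399 m from the diameter, here below the top edge, so the centroid depth is h_c = 3.5 + 0.615399 = 4.1154 m.
A = πr²/2 = π × 1.45²/2 = 3.3026 m².
Resultant F = γ·h_c·A = 15.76467 × 4.1154 × 3.3026 = 214.266 kN.
I_c = (π/8 − 8/(9π))·r⁴ = 0.109757 × 1.45⁴ = 0.485182 m⁴.
Centre of pressure: y_p = y_c + I_c/(y_c·A) = 4.1154 + 0.485182/(4.1154 × 3.3026) = 4.1154 + 0.0356974 = 4.1511 m along the plane.

h_p = 4.15 m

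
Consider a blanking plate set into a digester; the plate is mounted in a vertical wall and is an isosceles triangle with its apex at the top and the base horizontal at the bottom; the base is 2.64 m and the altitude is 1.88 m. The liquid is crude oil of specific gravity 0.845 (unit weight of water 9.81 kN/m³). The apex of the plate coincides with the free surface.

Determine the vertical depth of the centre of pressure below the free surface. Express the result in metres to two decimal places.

γ = 0.845 × 9.81 = 8.28945 kN/m³.
With the apex up, the centroid sits 2h/3 = 2 × 1.88/3 = 1.25333 m below the apex, so the centroid depth is h_c = 1.25333 m.
A = ½ × 2.64 × 1.88 = 2.4816 m².
Resultant F = γ·h_c·A = 8.28945 × 1.25333 × 2.4816 = 25.7824 kN.
I_c = b·h³/36 = 2.64 × 1.88³/36 = 0.487276 m⁴.
Centre of pressure: y_p = y_c + I_c/(y_c·A) = 1.25333 + 0.487276/(1.25333 × 2.4816) = 1.25333 + 0.156667 = 1.41 m along the plane.

h_p = 1.41 m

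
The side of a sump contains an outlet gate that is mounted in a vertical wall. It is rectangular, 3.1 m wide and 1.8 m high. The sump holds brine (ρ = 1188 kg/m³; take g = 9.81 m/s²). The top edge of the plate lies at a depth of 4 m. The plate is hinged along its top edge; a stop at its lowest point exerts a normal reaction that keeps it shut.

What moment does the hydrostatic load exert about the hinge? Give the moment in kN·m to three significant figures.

γ = ρg = 1188 × 9.81 / 1000 = 11.65428 kN/m³.
The centroid lies 1.8/2 = 0.9 m below the top edge, so the centroid depth is h_c = 4 + 0.9 = 4.9 m.
A = 3.1 × 1.8 = 5.58 m².
Resultant F = γ·h_c·A = 11.65428 × 4.9 × 5.58 = 318.651 kN.
I_c = b·h³/12 = 3.1 × 1.8³/12 = 1.5066 m⁴.
Centre of pressure: y_p = y_c + I_c/(y_c·A) = 4.9 + 1.5066/(4.9 × 5.58) = 4.9 + 0.055102 = 4.9551 m along the plane.
The resultant acts 0.9 + 0.055102 = 0.955102 m (along the plate) below the hinge at the top edge, so the moment about the hinge is M = F × 0.955102 = 318.651 × 0.955102 = 304.344 kN·m.

M ≈ 304 kN·m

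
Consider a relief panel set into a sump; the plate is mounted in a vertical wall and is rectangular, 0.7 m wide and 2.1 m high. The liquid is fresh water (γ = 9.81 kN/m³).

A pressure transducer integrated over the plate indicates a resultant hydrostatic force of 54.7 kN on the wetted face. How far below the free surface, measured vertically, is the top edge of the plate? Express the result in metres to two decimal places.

γ = 9.81 kN/m³.
A = 0.7 × 2.1 = 1.47 m².
From F = γ·h_c·A, the centroid depth is h_c = 54.7/(9.81 × 1.47) = 3.79316 m.
The centroid lies 2.1/2 = 1.05 m below the top edge, so the top edge sits at h_top = 3.79316 − 1.05 = 2.74316 m below the surface.

d_top ≈ 2.74 m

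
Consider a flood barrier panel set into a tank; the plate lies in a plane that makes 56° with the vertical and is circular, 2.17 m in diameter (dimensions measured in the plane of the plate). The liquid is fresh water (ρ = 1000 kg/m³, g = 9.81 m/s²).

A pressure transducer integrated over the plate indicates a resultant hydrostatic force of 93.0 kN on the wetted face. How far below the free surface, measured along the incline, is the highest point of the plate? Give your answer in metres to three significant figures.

y_top ≈ 3.50 m

γ = ρg = 1000 × 9.81 = 9810 N/m³ = 9.81 kN/m³.
A = π(1.085)² = 3.69836 m².
From F = γ·h_c·A, the centroid depth is h_c = 93.0/(9.81 × 3.69836) = 2.56333 m.
The plate makes 56° with the vertical, i.e. θ = 90° − 56° = 34° to the horizontal. Measuring y along the incline from the free-surface line, vertical depth h = y·sinθ with sinθ = 0.559193.
Along the incline, y_c = h_c/sinθ = 2.56333/0.559193 = 4.58398 m.
The centroid is at the centre, 1.085 m below the top of the plate, so the highest point sits at y_top = 4.58398 − 1.085 = 3.49898 m along the incline.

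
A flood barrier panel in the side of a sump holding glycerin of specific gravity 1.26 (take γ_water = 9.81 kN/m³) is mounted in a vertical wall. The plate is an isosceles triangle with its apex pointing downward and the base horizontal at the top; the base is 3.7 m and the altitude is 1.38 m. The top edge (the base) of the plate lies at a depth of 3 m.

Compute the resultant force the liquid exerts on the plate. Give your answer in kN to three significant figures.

γ = 1.26 × 9.81 = 12.3606 kN/m³.
With the apex down, the centroid sits h/3 = 1.38/3 = 0.46 m below the base (the top edge), so the centroid depth is h_c = 3 + 0.46 = 3.46 m.
A = ½ × 3.7 × 1.38 = 2.553 m².
Resultant F = γ·h_c·A = 12.3606 × 3.46 × 2.553 = 109.186 kN.

F ≈ 109 kN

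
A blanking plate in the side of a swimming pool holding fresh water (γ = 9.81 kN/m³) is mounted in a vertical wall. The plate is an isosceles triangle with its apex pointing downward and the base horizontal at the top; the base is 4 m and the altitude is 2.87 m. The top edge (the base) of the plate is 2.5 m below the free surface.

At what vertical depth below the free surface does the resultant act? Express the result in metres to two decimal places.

h_p = 3.59 m

γ = 9.81 kN/m³.
With the apex down, the centroid sits h/3 = 2.87/3 = 0.956667 m below the base (the top edge), so the centroid depth is h_c = 2.5 + 0.956667 = 3.45667 m.
A = ½ × 4 × 2.87 = 5.74 m².
Resultant F = γ·h_c·A = 9.81 × 3.45667 × 5.74 = 194.643 kN.
I_c = b·h³/36 = 4 × 2.87³/36 = 2.62666 m⁴.
Centre of pressure: y_p = y_c + I_c/(y_c·A) = 3.45667 + 2.62666/(3.45667 × 5.74) = 3.45667 + 0.132384 = 3.58905 m along the plane.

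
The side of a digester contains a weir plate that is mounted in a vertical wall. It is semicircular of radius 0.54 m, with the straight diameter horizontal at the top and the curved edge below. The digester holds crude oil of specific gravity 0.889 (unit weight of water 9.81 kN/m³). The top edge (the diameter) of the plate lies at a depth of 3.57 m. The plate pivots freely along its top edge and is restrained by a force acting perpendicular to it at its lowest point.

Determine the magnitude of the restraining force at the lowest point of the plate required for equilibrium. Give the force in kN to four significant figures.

γ = 0.889 × 9.81 = 8.72109 kN/m³.
The centroid of a semicircle lies 4r/(3π) = 0.229183 m from the diameter, here below the top edge, so the centroid depth is h_c = 3.57 + 0.229183 = 3.79918 m.
A = πr²/2 = π × 0.54²/2 = 0.458044 m².
Resultant F = γ·h_c·A = 8.72109 × 3.79918 × 0.458044 = 15.1764 kN.
I_c = (π/8 − 8/(9π))·r⁴ = 0.109757 × 0.54⁴ = 0.0093327 m⁴.
Centre of pressure: y_p = y_c + I_c/(y_c·A) = 3.79918 + 0.0093327/(3.79918 × 0.458044) = 3.79918 + 0.00536303 = 3.80454 m along the plane.
The resultant acts 0.229183 + 0.00536303 = 0.234546 m (along the plate) below the hinge at the top edge, so the moment about the hinge is M = F × 0.234546 = 15.1764 × 0.234546 = 3.55956 kN·m.
A normal force at the bottom, 0.54 m from the hinge, must supply this moment: P = 3.55956/0.54 = 6.59178 kN.

P ≈ 6.592 kN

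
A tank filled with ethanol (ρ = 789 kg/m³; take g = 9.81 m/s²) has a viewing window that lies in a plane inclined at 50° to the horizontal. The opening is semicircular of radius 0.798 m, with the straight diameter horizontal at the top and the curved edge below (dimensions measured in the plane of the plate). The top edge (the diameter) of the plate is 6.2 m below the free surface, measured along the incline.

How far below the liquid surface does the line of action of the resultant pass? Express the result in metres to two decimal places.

γ = ρg = 789 × 9.81 / 1000 = 7.74009 kN/m³.
Let θ = 50° be the plate's angle to the horizontal; measure y along the incline from where the plane meets the free surface. Vertical depth h = y·sinθ with sinθ = 0.766044.
The centroid of a semicircle lies 4r/(3π) = 0.338682 m from the diameter, here below the top edge, so y_c = 6.2 + 0.338682 = 6.53868 m and h_c = 6.53868 × 0.766044 = 5.00892 m.
A = πr²/2 = π × 0.798²/2 = 1.00029 m².
Resultant F = γ·h_c·A = 7.74009 × 5.00892 × 1.00029 = 38.7807 kN.
I_c = (π/8 − 8/(9π))·r⁴ = 0.109757 × 0.798⁴ = 0.0445086 m⁴.
Centre of pressure: y_p = y_c + I_c/(y_c·A) = 6.53868 + 0.0445086/(6.53868 × 1.00029) = 6.53868 + 0.006805 = 6.54549 m along the plane.
Vertically, h_p = y_p·sinθ = 6.54549 × 0.766044 = 5.01413 m.

h_p = 5.01 m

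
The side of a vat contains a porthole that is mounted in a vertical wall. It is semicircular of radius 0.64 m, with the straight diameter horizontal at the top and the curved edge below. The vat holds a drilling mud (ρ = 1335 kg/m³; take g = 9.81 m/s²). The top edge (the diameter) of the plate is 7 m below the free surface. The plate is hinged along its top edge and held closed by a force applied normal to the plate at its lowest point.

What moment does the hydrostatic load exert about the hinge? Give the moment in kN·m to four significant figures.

γ = ρg = 1335 × 9.81 / 1000 = 13.09635 kN/m³.
The centroid of a semicircle lies 4r/(3π) = 0.271624 m from the diameter, here below the top edge, so the centroid depth is h_c = 7 + 0.271624 = 7.27162 m.
A = πr²/2 = π × 0.64²/2 = 0.643398 m².
Resultant F = γ·h_c·A = 13.09635 × 7.27162 × 0.643398 = 61.2719 kN.
I_c = (π/8 − 8/(9π))·r⁴ = 0.109757 × 0.64⁴ = 0.0184142 m⁴.
Centre of pressure: y_p = y_c + I_c/(y_c·A) = 7.27162 + 0.0184142/(7.27162 × 0.643398) = 7.27162 + 0.00393588 = 7.27556 m along the plane.
The resultant acts 0.271624 + 0.00393588 = 0.27556 m (along the plate) below the hinge at the top edge, so the moment about the hinge is M = F × 0.27556 = 61.2719 × 0.27556 = 16.8841 kN·m.

M ≈ 16.88 kN·m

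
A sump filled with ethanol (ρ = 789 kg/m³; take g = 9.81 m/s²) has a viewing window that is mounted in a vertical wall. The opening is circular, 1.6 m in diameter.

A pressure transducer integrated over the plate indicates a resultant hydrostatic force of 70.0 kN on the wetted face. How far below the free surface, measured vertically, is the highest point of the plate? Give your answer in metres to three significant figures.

d_top ≈ 3.70 m

γ = ρg = 789 × 9.81 / 1000 = 7.74009 kN/m³.
A = π(0.8)² = 2.01062 m².
From F = γ·h_c·A, the centroid depth is h_c = 70.0/(7.74009 × 2.01062) = 4.49803 m.
The centroid is at the centre, 0.8 m below the top of the plate, so the highest point sits at h_top = 4.49803 − 0.8 = 3.69803 m below the surface.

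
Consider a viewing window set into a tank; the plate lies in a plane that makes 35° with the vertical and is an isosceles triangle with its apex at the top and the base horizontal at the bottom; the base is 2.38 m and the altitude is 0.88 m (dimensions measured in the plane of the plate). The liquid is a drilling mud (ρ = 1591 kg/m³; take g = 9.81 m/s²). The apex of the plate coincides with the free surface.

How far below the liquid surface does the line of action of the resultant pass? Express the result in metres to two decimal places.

h_p = 0.54 m

γ = ρg = 1591 × 9.81 / 1000 = 15.60771 kN/m³.
The plate makes 35° with the vertical, i.e. θ = 90° − 35° = 55° to the horizontal. Measuring y along the incline from the free-surface line, vertical depth h = y·sinθ with sinθ = 0.819152.
With the apex up, the centroid sits 2h/3 = 2 × 0.88/3 = 0.586667 m below the apex, so y_c = 0.586667 m and h_c = 0.586667 × 0.819152 = 0.480569 m.
A = ½ × 2.38 × 0.88 = 1.0472 m².
Resultant F = γ·h_c·A = 15.60771 × 0.480569 × 1.0472 = 7.85461 kN.
I_c = b·h³/36 = 2.38 × 0.88³/36 = 0.0450529 m⁴.
Centre of pressure: y_p = y_c + I_c/(y_c·A) = 0.586667 + 0.0450529/(0.586667 × 1.0472) = 0.586667 + 0.0733333 = 0.66 m along the plane.
Vertically, h_p = y_p·sinθ = 0.66 × 0.819152 = 0.54064 m.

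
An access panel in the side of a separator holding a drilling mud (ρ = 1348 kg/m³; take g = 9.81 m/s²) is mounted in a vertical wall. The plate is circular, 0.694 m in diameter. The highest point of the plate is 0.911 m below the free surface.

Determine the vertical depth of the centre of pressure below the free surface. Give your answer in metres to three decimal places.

γ = ρg = 1348 × 9.81 / 1000 = 13.22388 kN/m³.
The centroid is at the centre, 0.347 m below the top of the plate, so the centroid depth is h_c = 0.911 + 0.347 = 1.258 m.
A = π(0.347)² = 0.378276 m².
Resultant F = γ·h_c·A = 13.22388 × 1.258 × 0.378276 = 6.29286 kN.
I_c = πr⁴/4 = π × 0.347⁴/4 = 0.011387 m⁴.
Centre of pressure: y_p = y_c + I_c/(y_c·A) = 1.258 + 0.011387/(1.258 × 0.378276) = 1.258 + 0.0239287 = 1.28193 m along the plane.

h_p = 1.282 m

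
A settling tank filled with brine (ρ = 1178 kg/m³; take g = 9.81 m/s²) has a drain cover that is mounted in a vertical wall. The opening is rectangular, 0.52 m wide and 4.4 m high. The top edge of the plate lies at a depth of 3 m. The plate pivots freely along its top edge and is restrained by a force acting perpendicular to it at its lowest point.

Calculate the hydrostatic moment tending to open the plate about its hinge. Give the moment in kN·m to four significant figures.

γ = ρg = 1178 × 9.81 / 1000 = 11.55618 kN/m³.
The centroid lies 4.4/2 = 2.2 m below the top edge, so the centroid depth is h_c = 3 + 2.2 = 5.2 m.
A = 0.52 × 4.4 = 2.288 m².
Resultant F = γ·h_c·A = 11.55618 × 5.2 × 2.288 = 137.491 kN.
I_c = b·h³/12 = 0.52 × 4.4³/12 = 3.69131 m⁴.
Centre of pressure: y_p = y_c + I_c/(y_c·A) = 5.2 + 3.69131/(5.2 × 2.288) = 5.2 + 0.310257 = 5.51026 m along the plane.
The resultant acts 2.2 + 0.310257 = 2.51026 m (along the plate) below the hinge at the top edge, so the moment about the hinge is M = F × 2.51026 = 137.491 × 2.51026 = 345.138 kN·m.

M ≈ 345.1 kN·m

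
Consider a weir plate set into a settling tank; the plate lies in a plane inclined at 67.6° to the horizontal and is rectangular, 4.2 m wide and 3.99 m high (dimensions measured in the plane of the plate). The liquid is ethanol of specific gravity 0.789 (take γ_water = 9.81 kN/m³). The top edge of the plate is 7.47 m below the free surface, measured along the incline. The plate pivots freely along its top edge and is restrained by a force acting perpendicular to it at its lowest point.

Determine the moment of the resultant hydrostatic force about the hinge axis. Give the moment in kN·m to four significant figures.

γ = 0.789 × 9.81 = 7.74009 kN/m³.
Let θ = 67.6° be the plate's angle to the horizontal; measure y along the incline from where the plane meets the free surface. Vertical depth h = y·sinθ with sinθ = 0.924546.
The centroid lies 3.99/2 = 1.995 m below the top edge, so y_c = 7.47 + 1.995 = 9.465 m and h_c = 9.465 × 0.924546 = 8.75083 m.
A = 4.2 × 3.99 = 16.758 m².
Resultant F = γ·h_c·A = 7.74009 × 8.75083 × 16.758 = 1135.06 kN.
I_c = b·h³/12 = 4.2 × 3.99³/12 = 22.2324 m⁴.
Centre of pressure: y_p = y_c + I_c/(y_c·A) = 9.465 + 22.2324/(9.465 × 16.758) = 9.465 + 0.140166 = 9.60517 m along the plane.
The resultant acts 1.995 + 0.140166 = 2.13517 m (along the plate) below the hinge at the top edge, so the moment about the hinge is M = F × 2.13517 = 1135.06 × 2.13517 = 2423.55 kN·m.

M ≈ 2424 kN·m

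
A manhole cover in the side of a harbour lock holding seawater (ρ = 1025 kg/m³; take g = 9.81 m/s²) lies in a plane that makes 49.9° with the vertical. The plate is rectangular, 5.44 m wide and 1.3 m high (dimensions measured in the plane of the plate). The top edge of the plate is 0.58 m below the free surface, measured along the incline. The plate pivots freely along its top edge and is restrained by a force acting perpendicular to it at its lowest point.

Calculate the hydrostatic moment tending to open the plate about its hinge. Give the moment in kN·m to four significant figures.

γ = ρg = 1025 × 9.81 / 1000 = 10.05525 kN/m³.
The plate makes 49.9° with the vertical, i.e. θ = 90° − 49.9° = 40.1° to the horizontal. Measuring y along the incline from the free-surface line, vertical depth h = y·sinθ with sinθ = 0.644124.
The centroid lies 1.3/2 = 0.65 m below the top edge, so y_c = 0.58 + 0.65 = 1.23 m and h_c = 1.23 × 0.644124 = 0.792273 m.
A = 5.44 × 1.3 = 7.072 m².
Resultant F = γ·h_c·A = 10.05525 × 0.792273 × 7.072 = 56.3391 kN.
I_c = b·h³/12 = 5.44 × 1.3³/12 = 0.995973 m⁴.
Centre of pressure: y_p = y_c + I_c/(y_c·A) = 1.23 + 0.995973/(1.23 × 7.072) = 1.23 + 0.114499 = 1.3445 m along the plane.
The resultant acts 0.65 + 0.114499 = 0.764499 m (along the plate) below the hinge at the top edge, so the moment about the hinge is M = F × 0.764499 = 56.3391 × 0.764499 = 43.0712 kN·m.

M ≈ 43.07 kN·m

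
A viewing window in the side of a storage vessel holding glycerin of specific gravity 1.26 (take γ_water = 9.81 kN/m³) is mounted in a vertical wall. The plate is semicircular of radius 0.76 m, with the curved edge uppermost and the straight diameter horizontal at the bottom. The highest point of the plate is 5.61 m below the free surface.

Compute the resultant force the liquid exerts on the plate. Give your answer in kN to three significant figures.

F ≈ 67.8 kN

γ = 1.26 × 9.81 = 12.3606 kN/m³.
The centroid lies 4r/(3π) = 0.322554 m above the diameter, so r − 4r/(3π) = 0.76 − 0.322554 = 0.437446 m below the topmost point, so the centroid depth is h_c = 5.61 + 0.437446 = 6.04745 m.
A = πr²/2 = π × 0.76²/2 = 0.907292 m².
Resultant F = γ·h_c·A = 12.3606 × 6.04745 × 0.907292 = 67.8202 kN.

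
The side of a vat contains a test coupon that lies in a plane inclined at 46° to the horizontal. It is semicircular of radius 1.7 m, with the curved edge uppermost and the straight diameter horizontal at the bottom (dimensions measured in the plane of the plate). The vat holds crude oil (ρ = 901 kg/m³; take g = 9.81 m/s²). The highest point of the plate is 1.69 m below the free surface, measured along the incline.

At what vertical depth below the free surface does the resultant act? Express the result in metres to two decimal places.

γ = ρg = 901 × 9.81 / 1000 = 8.83881 kN/m³.
Let θ = 46° be the plate's angle to the horizontal; measure y along the incline from where the plane meets the free surface. Vertical depth h = y·sinθ with sinθ = 0.719340.
The centroid lies 4r/(3π) = 0.721502 m above the diameter, so r − 4r/(3π) = 1.7 − 0.721502 = 0.978498 m below the topmost point, so y_c = 1.69 + 0.978498 = 2.6685 m and h_c = 2.6685 × 0.719340 = 1.91956 m.
A = πr²/2 = π × 1.7²/2 = 4.5396 m².
Resultant F = γ·h_c·A = 8.83881 × 1.91956 × 4.5396 = 77.0217 kN.
I_c = (π/8 − 8/(9π))·r⁴ = 0.109757 × 1.7⁴ = 0.916701 m⁴.
Centre of pressure: y_p = y_c + I_c/(y_c·A) = 2.6685 + 0.916701/(2.6685 × 4.5396) = 2.6685 + 0.0756733 = 2.74417 m along the plane.
Vertically, h_p = y_p·sinθ = 2.74417 × 0.719340 = 1.97399 m.

h_p = 1.97 m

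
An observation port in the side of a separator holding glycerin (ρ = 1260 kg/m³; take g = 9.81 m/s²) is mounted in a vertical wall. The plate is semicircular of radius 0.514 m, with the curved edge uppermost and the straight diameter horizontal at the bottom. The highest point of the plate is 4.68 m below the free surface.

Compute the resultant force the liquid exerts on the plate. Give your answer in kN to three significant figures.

F ≈ 25.5 kN

γ = ρg = 1260 × 9.81 / 1000 = 12.3606 kN/m³.
The centroid lies 4r/(3π) = 0.218148 m above the diameter, so r − 4r/(3π) = 0.514 − 0.218148 = 0.295852 m below the topmost point, so the centroid depth is h_c = 4.68 + 0.295852 = 4.97585 m.
A = πr²/2 = π × 0.514²/2 = 0.414998 m².
Resultant F = γ·h_c·A = 12.3606 × 4.97585 × 0.414998 = 25.5242 kN.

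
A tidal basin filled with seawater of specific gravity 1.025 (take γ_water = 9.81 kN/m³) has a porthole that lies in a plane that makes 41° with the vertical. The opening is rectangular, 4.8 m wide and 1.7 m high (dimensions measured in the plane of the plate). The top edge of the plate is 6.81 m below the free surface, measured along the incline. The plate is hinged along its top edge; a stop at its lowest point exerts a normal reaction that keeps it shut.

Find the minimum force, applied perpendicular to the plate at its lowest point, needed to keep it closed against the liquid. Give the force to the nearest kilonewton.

P ≈ 246 kN

γ = 1.025 × 9.81 = 10.05525 kN/m³.
The plate makes 41° with the vertical, i.e. θ = 90° − 41° = 49° to the horizontal. Measuring y along the incline from the free-surface line, vertical depth h = y·sinθ with sinθ = 0.754710.
The centroid lies 1.7/2 = 0.85 m below the top edge, so y_c = 6.81 + 0.85 = 7.66 m and h_c = 7.66 × 0.754710 = 5.78108 m.
A = 4.8 × 1.7 = 8.16 m².
Resultant F = γ·h_c·A = 10.05525 × 5.78108 × 8.16 = 474.342 kN.
I_c = b·h³/12 = 4.8 × 1.7³/12 = 1.9652 m⁴.
Centre of pressure: y_p = y_c + I_c/(y_c·A) = 7.66 + 1.9652/(7.66 × 8.16) = 7.66 + 0.0314404 = 7.69144 m along the plane.
The resultant acts 0.85 + 0.0314404 = 0.88144 m (along the plate) below the hinge at the top edge, so the moment about the hinge is M = F × 0.88144 = 474.342 × 0.88144 = 418.104 kN·m.
A normal force at the bottom, 1.7 m from the hinge, must supply this moment: P = 418.104/1.7 = 245.944 kN.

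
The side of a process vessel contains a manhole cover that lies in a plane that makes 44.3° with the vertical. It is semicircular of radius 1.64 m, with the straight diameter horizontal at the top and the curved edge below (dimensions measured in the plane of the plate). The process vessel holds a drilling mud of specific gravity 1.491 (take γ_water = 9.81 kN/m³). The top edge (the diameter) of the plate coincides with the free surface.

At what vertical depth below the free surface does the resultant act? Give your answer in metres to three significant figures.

γ = 1.491 × 9.81 = 14.62671 kN/m³.
The plate makes 44.3° with the vertical, i.e. θ = 90° − 44.3° = 45.7° to the horizontal. Measuring y along the incline from the free-surface line, vertical depth h = y·sinθ with sinθ = 0.715693.
The centroid of a semicircle lies 4r/(3π) = 0.696038 m from the diameter, here below the top edge, so y_c = 0.696038 m and h_c = 0.696038 × 0.715693 = 0.49815 m.
A = πr²/2 = π × 1.64²/2 = 4.22481 m².
Resultant F = γ·h_c·A = 14.62671 × 0.49815 × 4.22481 = 30.7832 kN.
I_c = (π/8 − 8/(9π))·r⁴ = 0.109757 × 1.64⁴ = 0.793976 m⁴.
Centre of pressure: y_p = y_c + I_c/(y_c·A) = 0.696038 + 0.793976/(0.696038 × 4.22481) = 0.696038 + 0.270002 = 0.96604 m along the plane.
Vertically, h_p = y_p·sinθ = 0.96604 × 0.715693 = 0.691388 m.

h_p = 0.691 m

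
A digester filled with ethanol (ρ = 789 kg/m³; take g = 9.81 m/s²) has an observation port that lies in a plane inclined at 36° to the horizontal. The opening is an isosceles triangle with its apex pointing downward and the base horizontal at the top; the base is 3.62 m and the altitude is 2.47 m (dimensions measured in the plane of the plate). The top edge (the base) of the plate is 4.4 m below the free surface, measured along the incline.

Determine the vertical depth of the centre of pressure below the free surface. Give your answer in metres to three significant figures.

γ = ρg = 789 × 9.81 / 1000 = 7.74009 kN/m³.
Let θ = 36° be the plate's angle to the horizontal; measure y along the incline from where the plane meets the free surface. Vertical depth h = y·sinθ with sinθ = 0.587785.
With the apex down, the centroid sits h/3 = 2.47/3 = 0.823333 m below the base (the top edge), so y_c = 4.4 + 0.823333 = 5.22333 m and h_c = 5.22333 × 0.587785 = 3.0702 m.
A = ½ × 3.62 × 2.47 = 4.4707 m².
Resultant F = γ·h_c·A = 7.74009 × 3.0702 × 4.4707 = 106.24 kN.
I_c = b·h³/36 = 3.62 × 2.47³/36 = 1.51529 m⁴.
Centre of pressure: y_p = y_c + I_c/(y_c·A) = 5.22333 + 1.51529/(5.22333 × 4.4707) = 5.22333 + 0.0648893 = 5.28822 m along the plane.
Vertically, h_p = y_p·sinθ = 5.28822 × 0.587785 = 3.10834 m.

h_p = 3.11 m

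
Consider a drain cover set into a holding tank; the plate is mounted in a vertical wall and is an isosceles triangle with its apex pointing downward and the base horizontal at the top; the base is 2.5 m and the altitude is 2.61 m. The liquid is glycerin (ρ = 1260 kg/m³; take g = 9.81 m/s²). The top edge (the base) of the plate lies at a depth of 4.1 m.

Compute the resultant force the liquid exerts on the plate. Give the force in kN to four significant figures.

γ = ρg = 1260 × 9.81 / 1000 = 12.3606 kN/m³.
With the apex down, the centroid sits h/3 = 2.61/3 = 0.87 m below the base (the top edge), so the centroid depth is h_c = 4.1 + 0.87 = 4.97 m.
A = ½ × 2.5 × 2.61 = 3.2625 m².
Resultant F = γ·h_c·A = 12.3606 × 4.97 × 3.2625 = 200.422 kN.

F ≈ 200.4 kN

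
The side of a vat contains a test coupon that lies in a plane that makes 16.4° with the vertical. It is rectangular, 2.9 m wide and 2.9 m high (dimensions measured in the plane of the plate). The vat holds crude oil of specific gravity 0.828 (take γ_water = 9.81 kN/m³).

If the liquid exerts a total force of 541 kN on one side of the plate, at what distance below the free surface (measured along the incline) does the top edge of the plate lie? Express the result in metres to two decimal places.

y_top ≈ 6.81 m

γ = 0.828 × 9.81 = 8.12268 kN/m³.
A = 2.9 × 2.9 = 8.41 m².
From F = γ·h_c·A, the centroid depth is h_c = 541/(8.12268 × 8.41) = 7.91958 m.
The plate makes 16.4° with the vertical, i.e. θ = 90° − 16.4° = 73.6° to the horizontal. Measuring y along the incline from the free-surface line, vertical depth h = y·sinθ with sinθ = 0.959314.
Along the incline, y_c = h_c/sinθ = 7.91958/0.959314 = 8.25546 m.
The centroid lies 2.9/2 = 1.45 m below the top edge, so the top edge sits at y_top = 8.25546 − 1.45 = 6.80546 m along the incline.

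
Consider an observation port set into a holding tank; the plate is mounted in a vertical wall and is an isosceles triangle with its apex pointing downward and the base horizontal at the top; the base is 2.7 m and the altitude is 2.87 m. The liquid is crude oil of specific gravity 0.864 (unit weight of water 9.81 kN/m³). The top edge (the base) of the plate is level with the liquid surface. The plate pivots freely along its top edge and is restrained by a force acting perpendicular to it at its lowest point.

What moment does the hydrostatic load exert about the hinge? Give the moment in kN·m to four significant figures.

γ = 0.864 × 9.81 = 8.47584 kN/m³.
With the apex down, the centroid sits h/3 = 2.87/3 = 0.956667 m below the base (the top edge), so the centroid depth is h_c = 0.956667 m.
A = ½ × 2.7 × 2.87 = 3.8745 m².
Resultant F = γ·h_c·A = 8.47584 × 0.956667 × 3.8745 = 31.4166 kN.
I_c = b·h³/36 = 2.7 × 2.87³/36 = 1.77299 m⁴.
Centre of pressure: y_p = y_c + I_c/(y_c·A) = 0.956667 + 1.77299/(0.956667 × 3.8745) = 0.956667 + 0.478332 = 1.435 m along the plane.
The resultant acts 0.956667 + 0.478332 = 1.435 m (along the plate) below the hinge at the top edge, so the moment about the hinge is M = F × 1.435 = 31.4166 × 1.435 = 45.0828 kN·m.

M ≈ 45.08 kN·m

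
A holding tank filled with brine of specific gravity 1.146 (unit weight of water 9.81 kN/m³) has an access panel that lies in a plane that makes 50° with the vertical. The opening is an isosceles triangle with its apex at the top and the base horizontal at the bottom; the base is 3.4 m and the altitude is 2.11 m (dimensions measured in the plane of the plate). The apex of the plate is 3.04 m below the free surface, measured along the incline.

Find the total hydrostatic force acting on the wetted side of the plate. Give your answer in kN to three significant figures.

γ = 1.146 × 9.81 = 11.24226 kN/m³.
The plate makes 50° with the vertical, i.e. θ = 90° − 50° = 40° to the horizontal. Measuring y along the incline from the free-surface line, vertical depth h = y·sinθ with sinθ = 0.642788.
With the apex up, the centroid sits 2h/3 = 2 × 2.11/3 = 1.40667 m below the apex, so y_c = 3.04 + 1.40667 = 4.44667 m and h_c = 4.44667 × 0.642788 = 2.85827 m.
A = ½ × 3.4 × 2.11 = 3.587 m².
Resultant F = γ·h_c·A = 11.24226 × 2.85827 × 3.587 = 115.263 kN.

F ≈ 115 kN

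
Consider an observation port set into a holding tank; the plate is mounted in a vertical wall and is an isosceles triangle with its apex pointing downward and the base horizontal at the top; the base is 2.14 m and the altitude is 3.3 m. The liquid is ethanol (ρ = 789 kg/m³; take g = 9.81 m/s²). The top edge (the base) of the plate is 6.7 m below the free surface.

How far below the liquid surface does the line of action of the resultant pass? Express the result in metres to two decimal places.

h_p = 7.88 m

γ = ρg = 789 × 9.81 / 1000 = 7.74009 kN/m³.
With the apex down, the centroid sits h/3 = 3.3/3 = 1.1 m below the base (the top edge), so the centroid depth is h_c = 6.7 + 1.1 = 7.8 m.
A = ½ × 2.14 × 3.3 = 3.531 m².
Resultant F = γ·h_c·A = 7.74009 × 7.8 × 3.531 = 213.176 kN.
I_c = b·h³/36 = 2.14 × 3.3³/36 = 2.13626 m⁴.
Centre of pressure: y_p = y_c + I_c/(y_c·A) = 7.8 + 2.13626/(7.8 × 3.531) = 7.8 + 0.0775643 = 7.87756 m along the plane.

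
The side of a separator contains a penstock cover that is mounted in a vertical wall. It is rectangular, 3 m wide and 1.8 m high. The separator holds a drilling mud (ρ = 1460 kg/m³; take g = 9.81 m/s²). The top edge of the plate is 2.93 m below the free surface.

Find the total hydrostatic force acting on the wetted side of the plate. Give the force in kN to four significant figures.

γ = ρg = 1460 × 9.81 / 1000 = 14.3226 kN/m³.
The centroid lies 1.8/2 = 0.9 m below the top edge, so the centroid depth is h_c = 2.93 + 0.9 = 3.83 m.
A = 3 × 1.8 = 5.4 m².
Resultant F = γ·h_c·A = 14.3226 × 3.83 × 5.4 = 296.22 kN.

F ≈ 296.2 kN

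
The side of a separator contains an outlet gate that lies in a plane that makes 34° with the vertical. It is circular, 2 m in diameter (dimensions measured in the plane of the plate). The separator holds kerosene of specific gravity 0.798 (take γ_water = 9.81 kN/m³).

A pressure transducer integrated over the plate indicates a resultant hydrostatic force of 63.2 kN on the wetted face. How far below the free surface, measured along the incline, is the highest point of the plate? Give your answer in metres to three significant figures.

γ = 0.798 × 9.81 = 7.82838 kN/m³.
A = π(1)² = 3.14159 m².
From F = γ·h_c·A, the centroid depth is h_c = 63.2/(7.82838 × 3.14159) = 2.56978 m.
The plate makes 34° with the vertical, i.e. θ = 90° − 34° = 56° to the horizontal. Measuring y along the incline from the free-surface line, vertical depth h = y·sinθ with sinθ = 0.829038.
Along the incline, y_c = h_c/sinθ = 2.56978/0.829038 = 3.09971 m.
The centroid is at the centre, 1 m below the top of the plate, so the highest point sits at y_top = 3.09971 − 1 = 2.09971 m along the incline.

y_top ≈ 2.10 m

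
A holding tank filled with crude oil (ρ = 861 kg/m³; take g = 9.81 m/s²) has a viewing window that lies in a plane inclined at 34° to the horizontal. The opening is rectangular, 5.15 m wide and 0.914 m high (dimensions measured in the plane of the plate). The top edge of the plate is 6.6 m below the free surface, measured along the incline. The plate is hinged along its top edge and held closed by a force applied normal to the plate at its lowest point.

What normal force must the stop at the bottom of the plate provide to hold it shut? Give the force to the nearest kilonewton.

γ = ρg = 861 × 9.81 / 1000 = 8.44641 kN/m³.
Let θ = 34° be the plate's angle to the horizontal; measure y along the incline from where the plane meets the free surface. Vertical depth h = y·sinθ with sinθ = 0.559193.
The centroid lies 0.914/2 = 0.457 m below the top edge, so y_c = 6.6 + 0.457 = 7.057 m and h_c = 7.057 × 0.559193 = 3.94623 m.
A = 5.15 × 0.914 = 4.7071 m².
Resultant F = γ·h_c·A = 8.44641 × 3.94623 × 4.7071 = 156.895 kN.
I_c = b·h³/12 = 5.15 × 0.914³/12 = 0.327691 m⁴.
Centre of pressure: y_p = y_c + I_c/(y_c·A) = 7.057 + 0.327691/(7.057 × 4.7071) = 7.057 + 0.00986486 = 7.06686 m along the plane.
The resultant acts 0.457 + 0.00986486 = 0.466865 m (along the plate) below the hinge at the top edge, so the moment about the hinge is M = F × 0.466865 = 156.895 × 0.466865 = 73.2488 kN·m.
A normal force at the bottom, 0.914 m from the hinge, must supply this moment: P = 73.2488/0.914 = 80.1409 kN.

P ≈ 80 kN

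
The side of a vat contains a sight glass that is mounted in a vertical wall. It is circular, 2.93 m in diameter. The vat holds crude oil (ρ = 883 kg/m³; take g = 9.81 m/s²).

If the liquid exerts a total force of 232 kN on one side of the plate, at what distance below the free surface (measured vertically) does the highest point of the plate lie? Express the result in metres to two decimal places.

γ = ρg = 883 × 9.81 / 1000 = 8.66223 kN/m³.
A = π(1.465)² = 6.74256 m².
From F = γ·h_c·A, the centroid depth is h_c = 232/(8.66223 × 6.74256) = 3.97222 m.
The centroid is at the centre, 1.465 m below the top of the plate, so the highest point sits at h_top = 3.97222 − 1.465 = 2.50722 m below the surface.

d_top ≈ 2.51 m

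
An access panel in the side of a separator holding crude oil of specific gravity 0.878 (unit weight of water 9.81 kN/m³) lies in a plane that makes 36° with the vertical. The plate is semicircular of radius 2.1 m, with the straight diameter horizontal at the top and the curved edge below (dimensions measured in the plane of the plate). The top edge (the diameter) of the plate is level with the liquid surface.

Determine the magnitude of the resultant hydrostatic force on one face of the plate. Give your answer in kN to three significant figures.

F ≈ 43.0 kN

γ = 0.878 × 9.81 = 8.61318 kN/m³.
The plate makes 36° with the vertical, i.e. θ = 90° − 36° = 54° to the horizontal. Measuring y along the incline from the free-surface line, vertical depth h = y·sinθ with sinθ = 0.809017.
The centroid of a semicircle lies 4r/(3π) = 0.891268 m from the diameter, here below the top edge, so y_c = 0.891268 m and h_c = 0.891268 × 0.809017 = 0.721051 m.
A = πr²/2 = π × 2.1²/2 = 6.92721 m².
Resultant F = γ·h_c·A = 8.61318 × 0.721051 × 6.92721 = 43.0217 kN.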